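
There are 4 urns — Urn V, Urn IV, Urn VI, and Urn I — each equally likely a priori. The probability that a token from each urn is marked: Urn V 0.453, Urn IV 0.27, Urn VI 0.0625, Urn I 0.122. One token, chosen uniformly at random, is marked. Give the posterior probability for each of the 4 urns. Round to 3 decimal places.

With a uniform prior (1/4 each), posterior ∝ likelihood:
  Urn V: 0.453
  Urn IV: 0.27
  Urn VI: 0.0625
  Urn I: 0.122
Sum = 0.9075.
P(Urn V | marked) = 0.453/0.9075 ≈ 0.499
P(Urn IV | marked) = 0.27/0.9075 ≈ 0.298
P(Urn VI | marked) = 0.0625/0.9075 ≈ 0.069
P(Urn I | marked) = 0.122/0.9075 ≈ 0.134
(Check: 0.499+0.298+0.069+0.134 = 1.000.)

Urn V 0.499, Urn IV 0.298, Urn VI 0.069, Urn I 0.134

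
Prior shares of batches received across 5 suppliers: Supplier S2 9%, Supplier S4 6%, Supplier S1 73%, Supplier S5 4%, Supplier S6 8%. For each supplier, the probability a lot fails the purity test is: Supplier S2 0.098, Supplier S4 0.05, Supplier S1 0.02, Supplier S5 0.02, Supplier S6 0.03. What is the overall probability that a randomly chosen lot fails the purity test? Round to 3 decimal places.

0.030

By Bayes' rule, posterior ∝ prior × likelihood:
  Supplier S2: 0.09 × 0.098 = 0.00882
  Supplier S4: 0.06 × 0.05 = 0.003
  Supplier S1: 0.73 × 0.02 = 0.0146
  Supplier S5: 0.04 × 0.02 = 0.0008
  Supplier S6: 0.08 × 0.03 = 0.0024
P(off-spec) = 0.00882 + 0.003 + 0.0146 + 0.0008 + 0.0024 = 0.02962 → 0.030.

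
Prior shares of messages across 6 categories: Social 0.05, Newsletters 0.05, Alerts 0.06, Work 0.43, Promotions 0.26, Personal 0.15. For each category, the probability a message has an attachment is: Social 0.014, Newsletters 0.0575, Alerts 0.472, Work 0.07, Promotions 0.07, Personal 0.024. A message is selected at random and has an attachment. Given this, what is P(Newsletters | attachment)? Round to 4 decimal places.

Unnormalized posteriors (prior × likelihood):
  Social: 0.05 × 0.014 = 0.0007
  Newsletters: 0.05 × 0.0575 = 0.002875
  Alerts: 0.06 × 0.472 = 0.02832
  Work: 0.43 × 0.07 = 0.0301
  Promotions: 0.26 × 0.07 = 0.0182
  Personal: 0.15 × 0.024 = 0.0036
Normalizing constant = 0.083795.
P(Newsletters | evidence) = 0.002875 / 0.083795 ≈ 0.0343.

0.0343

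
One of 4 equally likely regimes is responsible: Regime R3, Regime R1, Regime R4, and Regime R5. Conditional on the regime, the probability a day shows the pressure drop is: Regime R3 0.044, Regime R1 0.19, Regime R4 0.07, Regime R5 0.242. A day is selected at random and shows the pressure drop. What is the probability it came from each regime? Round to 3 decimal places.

With a uniform prior (1/4 each), posterior ∝ likelihood:
  Regime R3: 0.044
  Regime R1: 0.19
  Regime R4: 0.07
  Regime R5: 0.242
Sum = 0.546.
P(Regime R3 | drop) = 0.044/0.546 ≈ 0.081
P(Regime R1 | drop) = 0.19/0.546 ≈ 0.348
P(Regime R4 | drop) = 0.07/0.546 ≈ 0.128
P(Regime R5 | drop) = 0.242/0.546 ≈ 0.443
(Check: 0.081+0.348+0.128+0.443 = 1.000.)

Regime R3 0.081, Regime R1 0.348, Regime R4 0.128, Regime R5 0.443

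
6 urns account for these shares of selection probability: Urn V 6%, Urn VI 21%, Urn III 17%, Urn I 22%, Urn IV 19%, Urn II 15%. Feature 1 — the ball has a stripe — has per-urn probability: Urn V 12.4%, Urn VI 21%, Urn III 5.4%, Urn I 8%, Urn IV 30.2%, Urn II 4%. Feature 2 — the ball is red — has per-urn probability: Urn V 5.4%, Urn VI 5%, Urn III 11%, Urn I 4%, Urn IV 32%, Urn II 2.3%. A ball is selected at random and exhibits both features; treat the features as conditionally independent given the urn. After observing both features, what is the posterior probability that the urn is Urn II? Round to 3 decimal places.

By Bayes' rule, posterior ∝ prior × likelihood:
  Urn V: 0.06 × 0.124 × 0.054 = 0.00040176
  Urn VI: 0.21 × 0.21 × 0.05 = 0.002205
  Urn III: 0.17 × 0.054 × 0.11 = 0.0010098
  Urn I: 0.22 × 0.08 × 0.04 = 0.000704
  Urn IV: 0.19 × 0.302 × 0.32 = 0.0183616
  Urn II: 0.15 × 0.04 × 0.023 = 0.000138
Sum = 0.02282016.
P(Urn II | evidence) = 0.000138 / 0.02282016 ≈ 0.006.

0.006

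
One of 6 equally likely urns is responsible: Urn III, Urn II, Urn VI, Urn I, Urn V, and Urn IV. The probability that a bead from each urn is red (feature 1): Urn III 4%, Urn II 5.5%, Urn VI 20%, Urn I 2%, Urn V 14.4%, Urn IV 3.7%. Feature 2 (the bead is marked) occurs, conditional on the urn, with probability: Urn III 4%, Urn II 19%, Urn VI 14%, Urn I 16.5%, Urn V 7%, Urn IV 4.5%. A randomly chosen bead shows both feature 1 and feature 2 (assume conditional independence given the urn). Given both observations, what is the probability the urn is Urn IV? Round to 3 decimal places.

0.030

Since the prior is uniform, the posterior is proportional to the likelihood:
  Urn III: 0.04 × 0.04 = 0.0016
  Urn II: 0.055 × 0.19 = 0.01045
  Urn VI: 0.2 × 0.14 = 0.028
  Urn I: 0.02 × 0.165 = 0.0033
  Urn V: 0.144 × 0.07 = 0.01008
  Urn IV: 0.037 × 0.045 = 0.001665
Total = 0.055095.
P(Urn IV | evidence) = 0.001665 / 0.055095 ≈ 0.030.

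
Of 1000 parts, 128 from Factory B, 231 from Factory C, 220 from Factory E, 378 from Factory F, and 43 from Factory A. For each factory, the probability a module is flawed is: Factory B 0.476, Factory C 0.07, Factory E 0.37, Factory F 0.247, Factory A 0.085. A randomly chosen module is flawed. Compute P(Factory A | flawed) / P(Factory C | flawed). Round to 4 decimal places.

Prior × likelihood for each hypothesis:
  Factory B: 0.128 × 0.476 = 0.060928
  Factory C: 0.231 × 0.07 = 0.01617
  Factory E: 0.22 × 0.37 = 0.0814
  Factory F: 0.378 × 0.247 = 0.093366
  Factory A: 0.043 × 0.085 = 0.003655
Sum = 0.255519.
The ratio is 0.003655 / 0.01617 (the normalizer cancels) = 0.2260.

0.2260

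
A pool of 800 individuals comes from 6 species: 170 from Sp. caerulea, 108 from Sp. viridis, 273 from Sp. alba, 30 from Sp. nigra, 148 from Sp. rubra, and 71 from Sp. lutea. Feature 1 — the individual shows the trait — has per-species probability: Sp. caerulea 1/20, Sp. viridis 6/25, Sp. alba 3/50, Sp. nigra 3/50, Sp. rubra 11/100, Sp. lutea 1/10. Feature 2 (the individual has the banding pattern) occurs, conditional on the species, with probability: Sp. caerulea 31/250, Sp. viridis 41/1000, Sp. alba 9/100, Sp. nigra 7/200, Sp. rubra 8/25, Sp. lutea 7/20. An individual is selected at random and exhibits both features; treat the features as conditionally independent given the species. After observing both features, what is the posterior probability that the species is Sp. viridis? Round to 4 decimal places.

0.0936

Compute prior × likelihood for every hypothesis:
  Sp. caerulea: 0.2125 × 0.05 × 0.124 = 0.0013175
  Sp. viridis: 0.135 × 0.24 × 0.041 = 0.0013284
  Sp. alba: 0.34125 × 0.06 × 0.09 = 0.00184275
  Sp. nigra: 0.0375 × 0.06 × 0.035 = 0.00007875
  Sp. rubra: 0.185 × 0.11 × 0.32 = 0.006512
  Sp. lutea: 0.08875 × 0.1 × 0.35 = 0.00310625
Total = 0.01418565.
P(Sp. viridis | evidence) = 0.0013284 / 0.01418565 ≈ 0.0936.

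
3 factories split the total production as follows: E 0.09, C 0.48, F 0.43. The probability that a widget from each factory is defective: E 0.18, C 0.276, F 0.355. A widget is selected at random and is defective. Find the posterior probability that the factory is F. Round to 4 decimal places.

0.5066

Unnormalized posteriors (prior × likelihood):
  E: 0.09 × 0.18 = 0.0162
  C: 0.48 × 0.276 = 0.13248
  F: 0.43 × 0.355 = 0.15265
Sum = 0.30133.
P(F | evidence) = 0.15265 / 0.30133 ≈ 0.5066.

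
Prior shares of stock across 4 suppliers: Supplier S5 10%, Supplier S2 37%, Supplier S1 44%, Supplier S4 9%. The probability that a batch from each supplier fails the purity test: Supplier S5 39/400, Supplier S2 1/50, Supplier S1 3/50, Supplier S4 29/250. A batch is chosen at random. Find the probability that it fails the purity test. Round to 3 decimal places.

0.054

Unnormalized posteriors (prior × likelihood):
  Supplier S5: 0.1 × 0.0975 = 0.00975
  Supplier S2: 0.37 × 0.02 = 0.0074
  Supplier S1: 0.44 × 0.06 = 0.0264
  Supplier S4: 0.09 × 0.116 = 0.01044
P(off-spec) = 0.00975 + 0.0074 + 0.0264 + 0.01044 = 0.05399 → 0.054.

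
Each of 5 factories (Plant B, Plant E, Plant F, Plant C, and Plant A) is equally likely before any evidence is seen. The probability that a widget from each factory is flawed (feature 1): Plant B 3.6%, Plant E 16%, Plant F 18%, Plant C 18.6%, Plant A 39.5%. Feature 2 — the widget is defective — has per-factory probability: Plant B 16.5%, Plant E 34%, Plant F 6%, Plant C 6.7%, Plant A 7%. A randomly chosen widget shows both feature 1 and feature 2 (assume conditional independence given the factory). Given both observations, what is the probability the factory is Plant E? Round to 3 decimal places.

With a uniform prior (1/5 each), posterior ∝ likelihood:
  Plant B: 0.036 × 0.165 = 0.00594
  Plant E: 0.16 × 0.34 = 0.0544
  Plant F: 0.18 × 0.06 = 0.0108
  Plant C: 0.186 × 0.067 = 0.012462
  Plant A: 0.395 × 0.07 = 0.02765
Total = 0.111252.
P(Plant E | evidence) = 0.0544 / 0.111252 ≈ 0.489.

0.489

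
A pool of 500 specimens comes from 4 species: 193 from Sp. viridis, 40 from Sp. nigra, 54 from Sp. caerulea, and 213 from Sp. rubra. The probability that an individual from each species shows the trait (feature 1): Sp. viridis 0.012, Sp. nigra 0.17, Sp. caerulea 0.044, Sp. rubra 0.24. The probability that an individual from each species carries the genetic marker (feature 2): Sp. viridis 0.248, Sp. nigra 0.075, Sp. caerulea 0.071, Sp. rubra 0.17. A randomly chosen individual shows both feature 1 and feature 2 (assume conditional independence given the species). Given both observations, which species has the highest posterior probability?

Sp. rubra

Unnormalized posteriors (prior × likelihood):
  Sp. viridis: 0.386 × 0.012 × 0.248 = 0.001148736
  Sp. nigra: 0.08 × 0.17 × 0.075 = 0.00102
  Sp. caerulea: 0.108 × 0.044 × 0.071 = 0.000337392
  Sp. rubra: 0.426 × 0.24 × 0.17 = 0.0173808
Normalizing constant = 0.019886928.
Largest term belongs to Sp. rubra, so Sp. rubra is most probable.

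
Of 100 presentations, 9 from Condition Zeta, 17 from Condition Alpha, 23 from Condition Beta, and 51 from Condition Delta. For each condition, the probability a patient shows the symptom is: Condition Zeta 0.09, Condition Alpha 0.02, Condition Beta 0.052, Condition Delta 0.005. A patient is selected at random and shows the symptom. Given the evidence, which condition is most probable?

Condition Beta

Unnormalized posteriors (prior × likelihood):
  Condition Zeta: 0.09 × 0.09 = 0.0081
  Condition Alpha: 0.17 × 0.02 = 0.0034
  Condition Beta: 0.23 × 0.052 = 0.01196
  Condition Delta: 0.51 × 0.005 = 0.00255
Total = 0.02601.
Largest term belongs to Condition Beta, so Condition Beta is most probable.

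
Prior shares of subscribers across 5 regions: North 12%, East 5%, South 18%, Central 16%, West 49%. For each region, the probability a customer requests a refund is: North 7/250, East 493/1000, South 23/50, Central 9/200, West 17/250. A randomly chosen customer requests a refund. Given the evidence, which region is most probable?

South

By Bayes' rule, posterior ∝ prior × likelihood:
  North: 0.12 × 0.028 = 0.00336
  East: 0.05 × 0.493 = 0.02465
  South: 0.18 × 0.46 = 0.0828
  Central: 0.16 × 0.045 = 0.0072
  West: 0.49 × 0.068 = 0.03332
Total = 0.15133.
Largest term belongs to South, so South is most probable.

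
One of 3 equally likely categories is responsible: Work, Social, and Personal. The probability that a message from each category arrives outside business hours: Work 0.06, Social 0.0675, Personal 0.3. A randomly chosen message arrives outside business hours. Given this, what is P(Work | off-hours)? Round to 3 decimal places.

0.140

Since the prior is uniform, the posterior is proportional to the likelihood:
  Work: 0.06
  Social: 0.0675
  Personal: 0.3
Total = 0.4275.
P(Work | evidence) = 0.06 / 0.4275 ≈ 0.140.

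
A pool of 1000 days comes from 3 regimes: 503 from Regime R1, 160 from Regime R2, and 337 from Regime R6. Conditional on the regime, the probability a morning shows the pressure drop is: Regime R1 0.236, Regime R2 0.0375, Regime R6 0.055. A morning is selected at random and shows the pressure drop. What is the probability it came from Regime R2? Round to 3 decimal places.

0.042

Compute prior × likelihood for every hypothesis:
  Regime R1: 0.503 × 0.236 = 0.118708
  Regime R2: 0.16 × 0.0375 = 0.006
  Regime R6: 0.337 × 0.055 = 0.018535
Normalizing constant = 0.143243.
P(Regime R2 | evidence) = 0.006 / 0.143243 ≈ 0.042.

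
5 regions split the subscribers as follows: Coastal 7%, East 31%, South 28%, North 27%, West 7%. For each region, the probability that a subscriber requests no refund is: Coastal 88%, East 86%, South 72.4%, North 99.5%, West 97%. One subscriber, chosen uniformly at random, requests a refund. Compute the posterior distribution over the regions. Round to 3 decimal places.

Coastal 0.063, East 0.327, South 0.583, North 0.010, West 0.016

Taking complements, P(refund | each) = Coastal 0.12, East 0.14, South 0.276, North 0.005, West 0.03.
By Bayes' rule, posterior ∝ prior × likelihood:
  Coastal: 0.07 × 0.12 = 0.0084
  East: 0.31 × 0.14 = 0.0434
  South: 0.28 × 0.276 = 0.07728
  North: 0.27 × 0.005 = 0.00135
  West: 0.07 × 0.03 = 0.0021
Total = 0.13253.
P(Coastal | refund) = 0.0084/0.13253 ≈ 0.063
P(East | refund) = 0.0434/0.13253 ≈ 0.327
P(South | refund) = 0.07728/0.13253 ≈ 0.583
P(North | refund) = 0.00135/0.13253 ≈ 0.010
P(West | refund) = 0.0021/0.13253 ≈ 0.016
(Check: 0.063+0.327+0.583+0.010+0.016 = 0.999.)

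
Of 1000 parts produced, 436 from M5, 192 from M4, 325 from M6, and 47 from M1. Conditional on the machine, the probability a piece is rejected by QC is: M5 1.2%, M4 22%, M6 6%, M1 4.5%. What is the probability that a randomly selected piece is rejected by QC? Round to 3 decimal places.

Prior × likelihood for each hypothesis:
  M5: 0.436 × 0.012 = 0.005232
  M4: 0.192 × 0.22 = 0.04224
  M6: 0.325 × 0.06 = 0.0195
  M1: 0.047 × 0.045 = 0.002115
P(rejected) = 0.005232 + 0.04224 + 0.0195 + 0.002115 = 0.069087 → 0.069.

0.069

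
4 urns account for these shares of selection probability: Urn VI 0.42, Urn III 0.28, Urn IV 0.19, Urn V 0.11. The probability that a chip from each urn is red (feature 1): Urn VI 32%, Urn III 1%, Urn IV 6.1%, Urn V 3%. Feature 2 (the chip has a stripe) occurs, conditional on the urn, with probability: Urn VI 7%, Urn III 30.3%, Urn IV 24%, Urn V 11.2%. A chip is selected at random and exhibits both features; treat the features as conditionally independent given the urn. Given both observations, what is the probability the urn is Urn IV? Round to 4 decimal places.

0.2075

By Bayes' rule, posterior ∝ prior × likelihood:
  Urn VI: 0.42 × 0.32 × 0.07 = 0.009408
  Urn III: 0.28 × 0.01 × 0.303 = 0.0008484
  Urn IV: 0.19 × 0.061 × 0.24 = 0.0027816
  Urn V: 0.11 × 0.03 × 0.112 = 0.0003696
Normalizing constant = 0.0134076.
P(Urn IV | evidence) = 0.0027816 / 0.0134076 ≈ 0.2075.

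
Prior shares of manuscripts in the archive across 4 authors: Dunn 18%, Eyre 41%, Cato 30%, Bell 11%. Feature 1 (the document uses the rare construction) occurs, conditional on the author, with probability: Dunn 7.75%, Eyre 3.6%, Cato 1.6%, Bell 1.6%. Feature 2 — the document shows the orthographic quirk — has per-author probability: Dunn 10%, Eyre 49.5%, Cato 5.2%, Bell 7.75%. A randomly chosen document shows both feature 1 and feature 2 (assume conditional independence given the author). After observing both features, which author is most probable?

Prior × likelihood for each hypothesis:
  Dunn: 0.18 × 0.0775 × 0.1 = 0.001395
  Eyre: 0.41 × 0.036 × 0.495 = 0.0073062
  Cato: 0.3 × 0.016 × 0.052 = 0.0002496
  Bell: 0.11 × 0.016 × 0.0775 = 0.0001364
Normalizing constant = 0.0090872.
Largest term belongs to Eyre, so Eyre is most probable.

Eyre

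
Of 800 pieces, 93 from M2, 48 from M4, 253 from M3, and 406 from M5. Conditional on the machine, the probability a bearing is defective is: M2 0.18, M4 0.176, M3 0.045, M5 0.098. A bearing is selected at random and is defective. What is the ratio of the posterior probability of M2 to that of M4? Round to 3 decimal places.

1.982

Unnormalized posteriors (prior × likelihood):
  M2: 0.11625 × 0.18 = 0.020925
  M4: 0.06 × 0.176 = 0.01056
  M3: 0.31625 × 0.045 = 0.01423125
  M5: 0.5075 × 0.098 = 0.049735
Normalizing constant = 0.09545125.
The ratio is 0.020925 / 0.01056 (the normalizer cancels) = 1.982.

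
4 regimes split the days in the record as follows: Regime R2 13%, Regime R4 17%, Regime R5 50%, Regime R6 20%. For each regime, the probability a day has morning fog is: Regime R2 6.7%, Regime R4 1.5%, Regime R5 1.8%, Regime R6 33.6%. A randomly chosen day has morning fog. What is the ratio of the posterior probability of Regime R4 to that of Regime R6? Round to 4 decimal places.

Prior × likelihood for each hypothesis:
  Regime R2: 0.13 × 0.067 = 0.00871
  Regime R4: 0.17 × 0.015 = 0.00255
  Regime R5: 0.5 × 0.018 = 0.009
  Regime R6: 0.2 × 0.336 = 0.0672
Total = 0.08746.
The ratio is 0.00255 / 0.0672 (the normalizer cancels) = 0.0379.

0.0379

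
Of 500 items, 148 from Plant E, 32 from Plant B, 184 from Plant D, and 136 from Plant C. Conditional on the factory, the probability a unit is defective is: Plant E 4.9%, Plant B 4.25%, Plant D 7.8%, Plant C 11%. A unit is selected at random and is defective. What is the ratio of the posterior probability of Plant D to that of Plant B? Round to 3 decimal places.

10.553

By Bayes' rule, posterior ∝ prior × likelihood:
  Plant E: 0.296 × 0.049 = 0.014504
  Plant B: 0.064 × 0.0425 = 0.00272
  Plant D: 0.368 × 0.078 = 0.028704
  Plant C: 0.272 × 0.11 = 0.02992
Normalizing constant = 0.075848.
The ratio is 0.028704 / 0.00272 (the normalizer cancels) = 10.553.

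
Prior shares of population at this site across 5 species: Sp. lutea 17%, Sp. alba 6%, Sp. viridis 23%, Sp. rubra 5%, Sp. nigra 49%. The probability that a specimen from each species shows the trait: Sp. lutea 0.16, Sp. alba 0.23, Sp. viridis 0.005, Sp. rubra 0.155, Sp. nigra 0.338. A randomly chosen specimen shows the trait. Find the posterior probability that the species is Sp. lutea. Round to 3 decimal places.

Compute prior × likelihood for every hypothesis:
  Sp. lutea: 0.17 × 0.16 = 0.0272
  Sp. alba: 0.06 × 0.23 = 0.0138
  Sp. viridis: 0.23 × 0.005 = 0.00115
  Sp. rubra: 0.05 × 0.155 = 0.00775
  Sp. nigra: 0.49 × 0.338 = 0.16562
Sum = 0.21552.
P(Sp. lutea | evidence) = 0.0272 / 0.21552 ≈ 0.126.

0.126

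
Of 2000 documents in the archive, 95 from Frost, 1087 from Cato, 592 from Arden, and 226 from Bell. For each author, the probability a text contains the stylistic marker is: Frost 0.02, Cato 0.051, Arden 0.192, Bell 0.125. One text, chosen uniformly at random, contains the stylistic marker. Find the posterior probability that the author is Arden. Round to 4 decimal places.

0.5705

By Bayes' rule, posterior ∝ prior × likelihood:
  Frost: 0.0475 × 0.02 = 0.00095
  Cato: 0.5435 × 0.051 = 0.0277185
  Arden: 0.296 × 0.192 = 0.056832
  Bell: 0.113 × 0.125 = 0.014125
Total = 0.0996255.
P(Arden | evidence) = 0.056832 / 0.0996255 ≈ 0.5705.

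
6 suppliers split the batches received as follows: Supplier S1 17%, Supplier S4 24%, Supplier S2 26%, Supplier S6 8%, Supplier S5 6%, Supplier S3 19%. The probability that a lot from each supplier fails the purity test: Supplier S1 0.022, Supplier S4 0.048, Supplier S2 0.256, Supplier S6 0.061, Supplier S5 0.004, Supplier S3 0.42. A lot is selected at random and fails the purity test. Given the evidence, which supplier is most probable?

Supplier S3

By Bayes' rule, posterior ∝ prior × likelihood:
  Supplier S1: 0.17 × 0.022 = 0.00374
  Supplier S4: 0.24 × 0.048 = 0.01152
  Supplier S2: 0.26 × 0.256 = 0.06656
  Supplier S6: 0.08 × 0.061 = 0.00488
  Supplier S5: 0.06 × 0.004 = 0.00024
  Supplier S3: 0.19 × 0.42 = 0.0798
Normalizing constant = 0.16674.
Largest term belongs to Supplier S3, so Supplier S3 is most probable.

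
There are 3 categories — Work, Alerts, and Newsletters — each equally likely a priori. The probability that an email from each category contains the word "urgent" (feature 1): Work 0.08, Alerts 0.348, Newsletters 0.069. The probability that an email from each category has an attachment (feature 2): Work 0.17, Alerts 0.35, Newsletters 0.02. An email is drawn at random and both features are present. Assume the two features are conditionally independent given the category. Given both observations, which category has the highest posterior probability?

Since the prior is uniform, the posterior is proportional to the likelihood:
  Work: 0.08 × 0.17 = 0.0136
  Alerts: 0.348 × 0.35 = 0.1218
  Newsletters: 0.069 × 0.02 = 0.00138
Sum = 0.13678.
Largest term belongs to Alerts, so Alerts is most probable.

Alerts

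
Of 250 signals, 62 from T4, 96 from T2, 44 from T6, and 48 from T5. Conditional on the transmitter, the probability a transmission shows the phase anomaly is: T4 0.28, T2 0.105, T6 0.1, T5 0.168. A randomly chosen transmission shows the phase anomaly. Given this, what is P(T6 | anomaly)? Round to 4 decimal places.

0.1103

Prior × likelihood for each hypothesis:
  T4: 0.248 × 0.28 = 0.06944
  T2: 0.384 × 0.105 = 0.04032
  T6: 0.176 × 0.1 = 0.0176
  T5: 0.192 × 0.168 = 0.032256
Normalizing constant = 0.159616.
P(T6 | evidence) = 0.0176 / 0.159616 ≈ 0.1103.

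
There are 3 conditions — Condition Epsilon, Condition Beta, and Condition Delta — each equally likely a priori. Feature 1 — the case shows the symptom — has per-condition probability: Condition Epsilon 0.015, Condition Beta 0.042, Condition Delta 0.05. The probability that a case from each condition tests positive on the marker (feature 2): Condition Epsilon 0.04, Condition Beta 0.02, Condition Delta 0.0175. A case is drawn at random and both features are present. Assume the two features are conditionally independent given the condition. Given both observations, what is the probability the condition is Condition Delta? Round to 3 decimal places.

Since the prior is uniform, the posterior is proportional to the likelihood:
  Condition Epsilon: 0.015 × 0.04 = 0.0006
  Condition Beta: 0.042 × 0.02 = 0.00084
  Condition Delta: 0.05 × 0.0175 = 0.000875
Sum = 0.002315.
P(Condition Delta | evidence) = 0.000875 / 0.002315 ≈ 0.378.

0.378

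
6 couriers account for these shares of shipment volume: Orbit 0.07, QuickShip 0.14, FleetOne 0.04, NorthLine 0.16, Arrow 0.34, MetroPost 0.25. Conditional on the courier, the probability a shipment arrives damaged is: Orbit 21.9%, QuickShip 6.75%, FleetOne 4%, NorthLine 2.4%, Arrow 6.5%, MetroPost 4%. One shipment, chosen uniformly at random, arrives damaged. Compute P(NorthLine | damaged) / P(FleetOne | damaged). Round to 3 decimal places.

2.400

Unnormalized posteriors (prior × likelihood):
  Orbit: 0.07 × 0.219 = 0.01533
  QuickShip: 0.14 × 0.0675 = 0.00945
  FleetOne: 0.04 × 0.04 = 0.0016
  NorthLine: 0.16 × 0.024 = 0.00384
  Arrow: 0.34 × 0.065 = 0.0221
  MetroPost: 0.25 × 0.04 = 0.01
Total = 0.06232.
The ratio is 0.00384 / 0.0016 (the normalizer cancels) = 2.400.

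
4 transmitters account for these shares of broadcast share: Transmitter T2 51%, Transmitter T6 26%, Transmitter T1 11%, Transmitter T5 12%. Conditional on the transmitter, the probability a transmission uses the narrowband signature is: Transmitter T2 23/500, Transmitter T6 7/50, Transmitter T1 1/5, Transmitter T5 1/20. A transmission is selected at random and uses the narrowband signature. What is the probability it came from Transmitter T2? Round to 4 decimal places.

0.2670

Prior × likelihood for each hypothesis:
  Transmitter T2: 0.51 × 0.046 = 0.02346
  Transmitter T6: 0.26 × 0.14 = 0.0364
  Transmitter T1: 0.11 × 0.2 = 0.022
  Transmitter T5: 0.12 × 0.05 = 0.006
Normalizing constant = 0.08786.
P(Transmitter T2 | evidence) = 0.02346 / 0.08786 ≈ 0.2670.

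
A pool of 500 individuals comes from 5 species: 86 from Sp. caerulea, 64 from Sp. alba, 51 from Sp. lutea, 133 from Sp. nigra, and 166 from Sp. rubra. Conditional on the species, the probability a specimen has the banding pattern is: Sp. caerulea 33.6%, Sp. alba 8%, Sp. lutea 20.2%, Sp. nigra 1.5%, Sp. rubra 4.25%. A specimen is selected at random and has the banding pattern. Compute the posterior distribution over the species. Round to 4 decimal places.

Sp. caerulea 0.5414, Sp. alba 0.0959, Sp. lutea 0.1930, Sp. nigra 0.0374, Sp. rubra 0.1322

Compute prior × likelihood for every hypothesis:
  Sp. caerulea: 0.172 × 0.336 = 0.057792
  Sp. alba: 0.128 × 0.08 = 0.01024
  Sp. lutea: 0.102 × 0.202 = 0.020604
  Sp. nigra: 0.266 × 0.015 = 0.00399
  Sp. rubra: 0.332 × 0.0425 = 0.01411
Sum = 0.106736.
P(Sp. caerulea | banded) = 0.057792/0.106736 ≈ 0.5414
P(Sp. alba | banded) = 0.01024/0.106736 ≈ 0.0959
P(Sp. lutea | banded) = 0.020604/0.106736 ≈ 0.1930
P(Sp. nigra | banded) = 0.00399/0.106736 ≈ 0.0374
P(Sp. rubra | banded) = 0.01411/0.106736 ≈ 0.1322
(Check: 0.5414+0.0959+0.1930+0.0374+0.1322 = 0.9999.)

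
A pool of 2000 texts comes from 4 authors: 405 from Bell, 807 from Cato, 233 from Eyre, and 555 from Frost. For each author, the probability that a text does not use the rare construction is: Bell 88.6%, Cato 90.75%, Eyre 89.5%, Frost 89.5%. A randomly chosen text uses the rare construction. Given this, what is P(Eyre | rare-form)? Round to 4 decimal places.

Taking complements, P(rare-form | each) = Bell 0.114, Cato 0.0925, Eyre 0.105, Frost 0.105.
By Bayes' rule, posterior ∝ prior × likelihood:
  Bell: 0.2025 × 0.114 = 0.023085
  Cato: 0.4035 × 0.0925 = 0.03732375
  Eyre: 0.1165 × 0.105 = 0.0122325
  Frost: 0.2775 × 0.105 = 0.0291375
Sum = 0.10177875.
P(Eyre | evidence) = 0.0122325 / 0.10177875 ≈ 0.1202.

0.1202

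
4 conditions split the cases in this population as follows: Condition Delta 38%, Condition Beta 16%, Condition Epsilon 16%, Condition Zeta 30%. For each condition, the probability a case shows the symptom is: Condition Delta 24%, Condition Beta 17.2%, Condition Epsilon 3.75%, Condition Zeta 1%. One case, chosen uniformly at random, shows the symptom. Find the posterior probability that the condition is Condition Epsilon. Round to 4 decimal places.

0.0470

Unnormalized posteriors (prior × likelihood):
  Condition Delta: 0.38 × 0.24 = 0.0912
  Condition Beta: 0.16 × 0.172 = 0.02752
  Condition Epsilon: 0.16 × 0.0375 = 0.006
  Condition Zeta: 0.3 × 0.01 = 0.003
Sum = 0.12772.
P(Condition Epsilon | evidence) = 0.006 / 0.12772 ≈ 0.0470.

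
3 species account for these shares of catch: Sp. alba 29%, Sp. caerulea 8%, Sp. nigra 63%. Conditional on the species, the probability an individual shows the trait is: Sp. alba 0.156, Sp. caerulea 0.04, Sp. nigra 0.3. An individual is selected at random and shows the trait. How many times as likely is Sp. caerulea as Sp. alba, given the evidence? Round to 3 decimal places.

0.071

Compute prior × likelihood for every hypothesis:
  Sp. alba: 0.29 × 0.156 = 0.04524
  Sp. caerulea: 0.08 × 0.04 = 0.0032
  Sp. nigra: 0.63 × 0.3 = 0.189
Normalizing constant = 0.23744.
The ratio is 0.0032 / 0.04524 (the normalizer cancels) = 0.071.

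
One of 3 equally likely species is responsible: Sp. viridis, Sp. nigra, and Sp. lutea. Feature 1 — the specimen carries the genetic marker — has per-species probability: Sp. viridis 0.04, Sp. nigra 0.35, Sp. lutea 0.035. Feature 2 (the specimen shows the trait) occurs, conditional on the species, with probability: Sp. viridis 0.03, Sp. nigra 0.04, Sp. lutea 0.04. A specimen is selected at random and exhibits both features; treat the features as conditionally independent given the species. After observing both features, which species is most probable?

Sp. nigra

Since the prior is uniform, the posterior is proportional to the likelihood:
  Sp. viridis: 0.04 × 0.03 = 0.0012
  Sp. nigra: 0.35 × 0.04 = 0.014
  Sp. lutea: 0.035 × 0.04 = 0.0014
Normalizing constant = 0.0166.
Largest term belongs to Sp. nigra, so Sp. nigra is most probable.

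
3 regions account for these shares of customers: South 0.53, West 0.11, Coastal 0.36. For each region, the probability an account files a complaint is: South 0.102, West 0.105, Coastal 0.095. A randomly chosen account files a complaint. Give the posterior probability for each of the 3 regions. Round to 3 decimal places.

South 0.542, West 0.116, Coastal 0.343

Unnormalized posteriors (prior × likelihood):
  South: 0.53 × 0.102 = 0.05406
  West: 0.11 × 0.105 = 0.01155
  Coastal: 0.36 × 0.095 = 0.0342
Sum = 0.09981.
P(South | complaint) = 0.05406/0.09981 ≈ 0.542
P(West | complaint) = 0.01155/0.09981 ≈ 0.116
P(Coastal | complaint) = 0.0342/0.09981 ≈ 0.343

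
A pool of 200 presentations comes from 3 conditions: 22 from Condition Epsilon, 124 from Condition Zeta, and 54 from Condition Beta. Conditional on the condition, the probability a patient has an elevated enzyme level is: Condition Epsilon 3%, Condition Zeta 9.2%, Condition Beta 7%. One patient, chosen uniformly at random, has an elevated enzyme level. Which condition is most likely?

Condition Zeta

Unnormalized posteriors (prior × likelihood):
  Condition Epsilon: 0.11 × 0.03 = 0.0033
  Condition Zeta: 0.62 × 0.092 = 0.05704
  Condition Beta: 0.27 × 0.07 = 0.0189
Normalizing constant = 0.07924.
Largest term belongs to Condition Zeta, so Condition Zeta is most probable.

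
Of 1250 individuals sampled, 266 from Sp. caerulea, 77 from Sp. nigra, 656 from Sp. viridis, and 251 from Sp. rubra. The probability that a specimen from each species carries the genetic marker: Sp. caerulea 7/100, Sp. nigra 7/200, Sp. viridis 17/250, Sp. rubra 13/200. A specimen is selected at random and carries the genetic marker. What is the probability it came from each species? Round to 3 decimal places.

Prior × likelihood for each hypothesis:
  Sp. caerulea: 0.2128 × 0.07 = 0.014896
  Sp. nigra: 0.0616 × 0.035 = 0.002156
  Sp. viridis: 0.5248 × 0.068 = 0.0356864
  Sp. rubra: 0.2008 × 0.065 = 0.013052
Total = 0.0657904.
P(Sp. caerulea | marker) = 0.014896/0.0657904 ≈ 0.226
P(Sp. nigra | marker) = 0.002156/0.0657904 ≈ 0.033
P(Sp. viridis | marker) = 0.0356864/0.0657904 ≈ 0.542
P(Sp. rubra | marker) = 0.013052/0.0657904 ≈ 0.198
(Check: 0.226+0.033+0.542+0.198 = 0.999.)

Sp. caerulea 0.226, Sp. nigra 0.033, Sp. viridis 0.542, Sp. rubra 0.198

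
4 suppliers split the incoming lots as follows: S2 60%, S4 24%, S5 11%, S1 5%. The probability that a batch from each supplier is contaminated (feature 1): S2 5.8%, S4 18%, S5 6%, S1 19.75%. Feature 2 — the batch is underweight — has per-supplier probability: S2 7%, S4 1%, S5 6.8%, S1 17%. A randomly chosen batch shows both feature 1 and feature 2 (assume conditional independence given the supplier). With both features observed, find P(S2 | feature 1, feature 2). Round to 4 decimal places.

0.4876

Prior × likelihood for each hypothesis:
  S2: 0.6 × 0.058 × 0.07 = 0.002436
  S4: 0.24 × 0.18 × 0.01 = 0.000432
  S5: 0.11 × 0.06 × 0.068 = 0.0004488
  S1: 0.05 × 0.1975 × 0.17 = 0.00167875
Normalizing constant = 0.00499555.
P(S2 | evidence) = 0.002436 / 0.00499555 ≈ 0.4876.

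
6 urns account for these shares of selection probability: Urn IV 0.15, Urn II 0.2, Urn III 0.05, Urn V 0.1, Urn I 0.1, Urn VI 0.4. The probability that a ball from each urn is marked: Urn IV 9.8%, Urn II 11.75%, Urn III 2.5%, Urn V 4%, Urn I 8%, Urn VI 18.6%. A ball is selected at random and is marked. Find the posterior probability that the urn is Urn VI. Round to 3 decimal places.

Compute prior × likelihood for every hypothesis:
  Urn IV: 0.15 × 0.098 = 0.0147
  Urn II: 0.2 × 0.1175 = 0.0235
  Urn III: 0.05 × 0.025 = 0.00125
  Urn V: 0.1 × 0.04 = 0.004
  Urn I: 0.1 × 0.08 = 0.008
  Urn VI: 0.4 × 0.186 = 0.0744
Sum = 0.12585.
P(Urn VI | evidence) = 0.0744 / 0.12585 ≈ 0.591.

0.591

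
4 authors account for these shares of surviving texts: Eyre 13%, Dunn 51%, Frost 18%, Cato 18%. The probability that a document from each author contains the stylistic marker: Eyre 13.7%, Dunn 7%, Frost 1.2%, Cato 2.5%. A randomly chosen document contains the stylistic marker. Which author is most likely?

Compute prior × likelihood for every hypothesis:
  Eyre: 0.13 × 0.137 = 0.01781
  Dunn: 0.51 × 0.07 = 0.0357
  Frost: 0.18 × 0.012 = 0.00216
  Cato: 0.18 × 0.025 = 0.0045
Total = 0.06017.
Largest term belongs to Dunn, so Dunn is most probable.

Dunn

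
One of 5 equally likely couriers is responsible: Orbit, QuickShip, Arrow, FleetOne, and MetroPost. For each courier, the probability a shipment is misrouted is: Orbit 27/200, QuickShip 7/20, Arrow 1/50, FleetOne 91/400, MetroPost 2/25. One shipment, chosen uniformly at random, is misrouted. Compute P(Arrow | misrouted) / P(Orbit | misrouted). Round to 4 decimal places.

0.1481

With a uniform prior (1/5 each), posterior ∝ likelihood:
  Orbit: 0.135
  QuickShip: 0.35
  Arrow: 0.02
  FleetOne: 0.2275
  MetroPost: 0.08
Normalizing constant = 0.8125.
The ratio is 0.02 / 0.135 (the normalizer cancels) = 0.1481.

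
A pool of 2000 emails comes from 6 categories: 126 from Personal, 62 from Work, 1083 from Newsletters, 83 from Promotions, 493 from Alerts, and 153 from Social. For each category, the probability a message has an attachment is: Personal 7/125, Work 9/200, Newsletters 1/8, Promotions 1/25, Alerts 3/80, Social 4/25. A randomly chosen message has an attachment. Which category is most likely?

Newsletters

Compute prior × likelihood for every hypothesis:
  Personal: 0.063 × 0.056 = 0.003528
  Work: 0.031 × 0.045 = 0.001395
  Newsletters: 0.5415 × 0.125 = 0.0676875
  Promotions: 0.0415 × 0.04 = 0.00166
  Alerts: 0.2465 × 0.0375 = 0.00924375
  Social: 0.0765 × 0.16 = 0.01224
Sum = 0.09575425.
Largest term belongs to Newsletters, so Newsletters is most probable.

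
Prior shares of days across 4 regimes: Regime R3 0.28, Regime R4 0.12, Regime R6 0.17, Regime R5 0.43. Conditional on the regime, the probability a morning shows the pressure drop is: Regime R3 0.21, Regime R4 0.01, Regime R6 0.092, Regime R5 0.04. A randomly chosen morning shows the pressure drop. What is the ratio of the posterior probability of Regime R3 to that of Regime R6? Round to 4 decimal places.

Prior × likelihood for each hypothesis:
  Regime R3: 0.28 × 0.21 = 0.0588
  Regime R4: 0.12 × 0.01 = 0.0012
  Regime R6: 0.17 × 0.092 = 0.01564
  Regime R5: 0.43 × 0.04 = 0.0172
Total = 0.09284.
The ratio is 0.0588 / 0.01564 (the normalizer cancels) = 3.7596.

3.7596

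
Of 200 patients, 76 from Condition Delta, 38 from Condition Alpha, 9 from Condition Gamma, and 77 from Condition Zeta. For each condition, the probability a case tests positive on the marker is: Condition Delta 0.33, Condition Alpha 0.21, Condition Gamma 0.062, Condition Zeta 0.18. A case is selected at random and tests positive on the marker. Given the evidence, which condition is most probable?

Condition Delta

Unnormalized posteriors (prior × likelihood):
  Condition Delta: 0.38 × 0.33 = 0.1254
  Condition Alpha: 0.19 × 0.21 = 0.0399
  Condition Gamma: 0.045 × 0.062 = 0.00279
  Condition Zeta: 0.385 × 0.18 = 0.0693
Normalizing constant = 0.23739.
Largest term belongs to Condition Delta, so Condition Delta is most probable.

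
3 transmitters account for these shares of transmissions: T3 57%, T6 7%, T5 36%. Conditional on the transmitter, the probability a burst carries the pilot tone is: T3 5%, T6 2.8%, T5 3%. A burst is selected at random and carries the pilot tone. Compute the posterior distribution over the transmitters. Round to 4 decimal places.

By Bayes' rule, posterior ∝ prior × likelihood:
  T3: 0.57 × 0.05 = 0.0285
  T6: 0.07 × 0.028 = 0.00196
  T5: 0.36 × 0.03 = 0.0108
Sum = 0.04126.
P(T3 | pilot) = 0.0285/0.04126 ≈ 0.6907
P(T6 | pilot) = 0.00196/0.04126 ≈ 0.0475
P(T5 | pilot) = 0.0108/0.04126 ≈ 0.2618

T3 0.6907, T6 0.0475, T5 0.2618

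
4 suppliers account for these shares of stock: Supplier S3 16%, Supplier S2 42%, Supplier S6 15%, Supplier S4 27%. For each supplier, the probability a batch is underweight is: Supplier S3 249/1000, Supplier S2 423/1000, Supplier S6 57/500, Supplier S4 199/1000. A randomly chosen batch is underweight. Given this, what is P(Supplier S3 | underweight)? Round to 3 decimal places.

Compute prior × likelihood for every hypothesis:
  Supplier S3: 0.16 × 0.249 = 0.03984
  Supplier S2: 0.42 × 0.423 = 0.17766
  Supplier S6: 0.15 × 0.114 = 0.0171
  Supplier S4: 0.27 × 0.199 = 0.05373
Total = 0.28833.
P(Supplier S3 | evidence) = 0.03984 / 0.28833 ≈ 0.138.

0.138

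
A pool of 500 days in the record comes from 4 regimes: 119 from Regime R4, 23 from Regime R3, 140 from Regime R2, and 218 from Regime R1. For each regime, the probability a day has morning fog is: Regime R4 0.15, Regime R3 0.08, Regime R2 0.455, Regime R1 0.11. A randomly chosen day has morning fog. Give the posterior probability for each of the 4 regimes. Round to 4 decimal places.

Regime R4 0.1662, Regime R3 0.0171, Regime R2 0.5933, Regime R1 0.2233

Compute prior × likelihood for every hypothesis:
  Regime R4: 0.238 × 0.15 = 0.0357
  Regime R3: 0.046 × 0.08 = 0.00368
  Regime R2: 0.28 × 0.455 = 0.1274
  Regime R1: 0.436 × 0.11 = 0.04796
Sum = 0.21474.
P(Regime R4 | fog) = 0.0357/0.21474 ≈ 0.1662
P(Regime R3 | fog) = 0.00368/0.21474 ≈ 0.0171
P(Regime R2 | fog) = 0.1274/0.21474 ≈ 0.5933
P(Regime R1 | fog) = 0.04796/0.21474 ≈ 0.2233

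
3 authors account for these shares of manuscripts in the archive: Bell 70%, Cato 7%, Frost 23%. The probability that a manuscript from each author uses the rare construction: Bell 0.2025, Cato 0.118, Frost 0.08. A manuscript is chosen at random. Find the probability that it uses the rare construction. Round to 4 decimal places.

Prior × likelihood for each hypothesis:
  Bell: 0.7 × 0.2025 = 0.14175
  Cato: 0.07 × 0.118 = 0.00826
  Frost: 0.23 × 0.08 = 0.0184
P(rare-form) = 0.14175 + 0.00826 + 0.0184 = 0.16841 → 0.1684.

0.1684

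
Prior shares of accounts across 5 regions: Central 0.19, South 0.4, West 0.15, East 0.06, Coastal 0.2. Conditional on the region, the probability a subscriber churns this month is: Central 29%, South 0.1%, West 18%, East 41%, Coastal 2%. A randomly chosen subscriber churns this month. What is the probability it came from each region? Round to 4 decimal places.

Central 0.4959, South 0.0036, West 0.2430, East 0.2214, Coastal 0.0360

Compute prior × likelihood for every hypothesis:
  Central: 0.19 × 0.29 = 0.0551
  South: 0.4 × 0.001 = 0.0004
  West: 0.15 × 0.18 = 0.027
  East: 0.06 × 0.41 = 0.0246
  Coastal: 0.2 × 0.02 = 0.004
Normalizing constant = 0.1111.
P(Central | churn) = 0.0551/0.1111 ≈ 0.4959
P(South | churn) = 0.0004/0.1111 ≈ 0.0036
P(West | churn) = 0.027/0.1111 ≈ 0.2430
P(East | churn) = 0.0246/0.1111 ≈ 0.2214
P(Coastal | churn) = 0.004/0.1111 ≈ 0.0360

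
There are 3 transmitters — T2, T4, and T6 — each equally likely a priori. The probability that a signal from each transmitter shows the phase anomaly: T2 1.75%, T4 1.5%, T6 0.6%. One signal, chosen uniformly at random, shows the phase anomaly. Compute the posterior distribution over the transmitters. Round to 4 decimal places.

With a uniform prior (1/3 each), posterior ∝ likelihood:
  T2: 0.0175
  T4: 0.015
  T6: 0.006
Total = 0.0385.
P(T2 | anomaly) = 0.0175/0.0385 ≈ 0.4545
P(T4 | anomaly) = 0.015/0.0385 ≈ 0.3896
P(T6 | anomaly) = 0.006/0.0385 ≈ 0.1558
(Check: 0.4545+0.3896+0.1558 = 0.9999.)

T2 0.4545, T4 0.3896, T6 0.1558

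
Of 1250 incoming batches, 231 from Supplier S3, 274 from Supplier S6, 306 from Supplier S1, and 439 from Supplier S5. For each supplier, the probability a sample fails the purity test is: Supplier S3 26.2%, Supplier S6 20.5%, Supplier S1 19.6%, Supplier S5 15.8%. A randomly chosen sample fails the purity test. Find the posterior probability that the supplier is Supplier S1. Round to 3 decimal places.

By Bayes' rule, posterior ∝ prior × likelihood:
  Supplier S3: 0.1848 × 0.262 = 0.0484176
  Supplier S6: 0.2192 × 0.205 = 0.044936
  Supplier S1: 0.2448 × 0.196 = 0.0479808
  Supplier S5: 0.3512 × 0.158 = 0.0554896
Sum = 0.196824.
P(Supplier S1 | evidence) = 0.0479808 / 0.196824 ≈ 0.244.

0.244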